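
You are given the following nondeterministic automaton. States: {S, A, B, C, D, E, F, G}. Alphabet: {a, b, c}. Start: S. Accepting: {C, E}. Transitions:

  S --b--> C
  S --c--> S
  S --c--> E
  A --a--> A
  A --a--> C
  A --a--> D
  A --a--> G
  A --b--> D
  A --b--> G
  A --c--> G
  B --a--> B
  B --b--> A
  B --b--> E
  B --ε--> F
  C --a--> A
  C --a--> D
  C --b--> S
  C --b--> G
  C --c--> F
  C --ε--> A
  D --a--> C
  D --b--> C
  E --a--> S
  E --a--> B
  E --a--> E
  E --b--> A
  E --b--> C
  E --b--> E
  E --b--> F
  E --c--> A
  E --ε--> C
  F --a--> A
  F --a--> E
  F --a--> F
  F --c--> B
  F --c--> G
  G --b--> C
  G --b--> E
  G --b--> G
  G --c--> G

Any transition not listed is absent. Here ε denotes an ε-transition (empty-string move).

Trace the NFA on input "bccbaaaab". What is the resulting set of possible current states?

Start in {S}.
Read 'b': S→{C}; union {C}; ε-closure = {A, C}.
Read 'c': A→{G}, C→{F}; now {F, G}.
Read 'c': F→{B, G}, G→{G}; union {B, G}; ε-closure = {B, F, G}.
Read 'b': B→{A, E}, F→∅, G→{C, E, G}; now {A, C, E, G}.
Read 'a': A→{A, C, D, G}, C→{A, D}, E→{S, B, E}, G→∅; union {S, A, B, C, D, E, G}; ε-closure = {S, A, B, C, D, E, F, G}.
Read 'a': S→∅, A→{A, C, D, G}, B→{B}, C→{A, D}, D→{C}, E→{S, B, E}, F→{A, E, F}, G→∅; now {S, A, B, C, D, E, F, G}.
Read 'a': S→∅, A→{A, C, D, G}, B→{B}, C→{A, D}, D→{C}, E→{S, B, E}, F→{A, E, F}, G→∅; now {S, A, B, C, D, E, F, G}.
Read 'a': S→∅, A→{A, C, D, G}, B→{B}, C→{A, D}, D→{C}, E→{S, B, E}, F→{A, E, F}, G→∅; now {S, A, B, C, D, E, F, G}.
Read 'b': S→{C}, A→{D, G}, B→{A, E}, C→{S, G}, D→{C}, E→{A, C, E, F}, F→∅, G→{C, E, G}; now {S, A, C, D, E, F, G}.

{S, A, C, D, E, F, G}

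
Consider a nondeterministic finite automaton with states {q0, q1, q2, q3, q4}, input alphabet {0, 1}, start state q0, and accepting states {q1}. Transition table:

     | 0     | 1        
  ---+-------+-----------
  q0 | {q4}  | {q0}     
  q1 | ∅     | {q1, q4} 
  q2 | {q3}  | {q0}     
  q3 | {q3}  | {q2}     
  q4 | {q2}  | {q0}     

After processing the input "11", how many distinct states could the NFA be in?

Start in {q0}.
Read '1': q0→{q0}; now {q0}.
Read '1': q0→{q0}; now {q0}.
That set has 1 state.

1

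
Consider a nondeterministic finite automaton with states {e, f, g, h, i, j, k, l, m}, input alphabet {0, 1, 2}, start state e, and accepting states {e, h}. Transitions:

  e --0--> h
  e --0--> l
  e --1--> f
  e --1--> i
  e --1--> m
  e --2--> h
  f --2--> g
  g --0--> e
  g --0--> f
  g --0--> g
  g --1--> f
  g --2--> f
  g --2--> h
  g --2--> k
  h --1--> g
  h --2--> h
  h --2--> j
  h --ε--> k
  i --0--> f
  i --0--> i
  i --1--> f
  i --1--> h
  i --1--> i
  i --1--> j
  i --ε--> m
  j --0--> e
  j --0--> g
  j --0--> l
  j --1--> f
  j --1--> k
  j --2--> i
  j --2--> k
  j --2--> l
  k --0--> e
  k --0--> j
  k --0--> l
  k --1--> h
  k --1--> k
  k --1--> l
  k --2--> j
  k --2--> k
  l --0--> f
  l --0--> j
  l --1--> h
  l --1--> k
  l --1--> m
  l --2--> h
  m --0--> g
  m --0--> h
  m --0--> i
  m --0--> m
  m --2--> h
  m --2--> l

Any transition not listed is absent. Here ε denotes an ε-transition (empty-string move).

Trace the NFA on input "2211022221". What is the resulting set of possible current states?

Start in {e}.
Read '2': e→{h}; union {h}; ε-closure = {h, k}.
Read '2': h→{h, j}, k→{j, k}; now {h, j, k}.
Read '1': h→{g}, j→{f, k}, k→{h, k, l}; now {f, g, h, k, l}.
Read '1': f→∅, g→{f}, h→{g}, k→{h, k, l}, l→{h, k, m}; now {f, g, h, k, l, m}.
Read '0': f→∅, g→{e, f, g}, h→∅, k→{e, j, l}, l→{f, j}, m→{g, h, i, m}; union {e, f, g, h, i, j, l, m}; ε-closure = {e, f, g, h, i, j, k, l, m}.
Read '2': e→{h}, f→{g}, g→{f, h, k}, h→{h, j}, i→∅, j→{i, k, l}, k→{j, k}, l→{h}, m→{h, l}; union {f, g, h, i, j, k, l}; ε-closure = {f, g, h, i, j, k, l, m}.
Read '2': f→{g}, g→{f, h, k}, h→{h, j}, i→∅, j→{i, k, l}, k→{j, k}, l→{h}, m→{h, l}; union {f, g, h, i, j, k, l}; ε-closure = {f, g, h, i, j, k, l, m}.
Read '2': f→{g}, g→{f, h, k}, h→{h, j}, i→∅, j→{i, k, l}, k→{j, k}, l→{h}, m→{h, l}; union {f, g, h, i, j, k, l}; ε-closure = {f, g, h, i, j, k, l, m}.
Read '2': f→{g}, g→{f, h, k}, h→{h, j}, i→∅, j→{i, k, l}, k→{j, k}, l→{h}, m→{h, l}; union {f, g, h, i, j, k, l}; ε-closure = {f, g, h, i, j, k, l, m}.
Read '1': f→∅, g→{f}, h→{g}, i→{f, h, i, j}, j→{f, k}, k→{h, k, l}, l→{h, k, m}, m→∅; now {f, g, h, i, j, k, l, m}.

{f, g, h, i, j, k, l, m}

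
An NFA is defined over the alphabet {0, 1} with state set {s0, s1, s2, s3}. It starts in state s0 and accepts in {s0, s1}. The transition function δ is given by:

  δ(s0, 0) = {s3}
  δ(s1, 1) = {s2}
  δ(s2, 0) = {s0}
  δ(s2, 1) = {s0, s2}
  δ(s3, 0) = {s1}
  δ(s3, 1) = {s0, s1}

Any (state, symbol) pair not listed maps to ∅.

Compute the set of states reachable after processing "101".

Start in {s0}.
Read '1': {s0} → ∅.
The set is empty and remains empty for the remaining 2 symbols.

∅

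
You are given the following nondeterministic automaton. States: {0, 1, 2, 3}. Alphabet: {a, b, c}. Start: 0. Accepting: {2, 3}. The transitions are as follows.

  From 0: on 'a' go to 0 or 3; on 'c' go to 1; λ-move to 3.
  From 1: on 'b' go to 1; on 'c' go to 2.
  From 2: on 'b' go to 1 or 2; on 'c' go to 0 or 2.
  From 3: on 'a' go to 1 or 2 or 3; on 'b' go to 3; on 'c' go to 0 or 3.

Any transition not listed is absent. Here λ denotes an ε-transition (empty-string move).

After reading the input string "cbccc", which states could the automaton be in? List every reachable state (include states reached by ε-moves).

{0, 1, 2, 3}

Start: ε-closure({0}) = {0, 3}.
Read 'c': {0, 3} → {0, 1, 3}.
Read 'b': {0, 1, 3} → {1, 3}.
Read 'c': {1, 3} → {0, 2, 3}.
Read 'c': {0, 2, 3} → {0, 1, 2, 3}.
Read 'c': {0, 1, 2, 3} → {0, 1, 2, 3}.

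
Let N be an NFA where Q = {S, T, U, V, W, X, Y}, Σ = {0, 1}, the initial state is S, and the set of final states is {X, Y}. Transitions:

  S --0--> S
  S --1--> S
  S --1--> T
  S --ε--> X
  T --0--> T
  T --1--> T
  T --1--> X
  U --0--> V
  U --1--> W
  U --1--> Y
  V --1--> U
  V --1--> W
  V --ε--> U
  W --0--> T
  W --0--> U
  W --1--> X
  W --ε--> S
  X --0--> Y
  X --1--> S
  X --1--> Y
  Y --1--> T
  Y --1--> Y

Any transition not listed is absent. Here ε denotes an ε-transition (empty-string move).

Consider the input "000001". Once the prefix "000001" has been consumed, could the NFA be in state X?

Yes

Start: ε-closure({S}) = {S, X}.
Read '0': S→{S}, X→{Y}; union {S, Y}; ε-closure = {S, X, Y}.
Read '0': S→{S}, X→{Y}, Y→∅; union {S, Y}; ε-closure = {S, X, Y}.
Read '0': S→{S}, X→{Y}, Y→∅; union {S, Y}; ε-closure = {S, X, Y}.
Read '0': S→{S}, X→{Y}, Y→∅; union {S, Y}; ε-closure = {S, X, Y}.
Read '0': S→{S}, X→{Y}, Y→∅; union {S, Y}; ε-closure = {S, X, Y}.
Read '1': S→{S, T}, X→{S, Y}, Y→{T, Y}; union {S, T, Y}; ε-closure = {S, T, X, Y}.
State X is in {S, T, X, Y}.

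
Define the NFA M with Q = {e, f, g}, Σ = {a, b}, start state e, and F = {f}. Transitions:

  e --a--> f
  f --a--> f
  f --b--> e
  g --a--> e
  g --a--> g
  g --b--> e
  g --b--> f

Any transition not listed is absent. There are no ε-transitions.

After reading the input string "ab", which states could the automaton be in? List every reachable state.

{e}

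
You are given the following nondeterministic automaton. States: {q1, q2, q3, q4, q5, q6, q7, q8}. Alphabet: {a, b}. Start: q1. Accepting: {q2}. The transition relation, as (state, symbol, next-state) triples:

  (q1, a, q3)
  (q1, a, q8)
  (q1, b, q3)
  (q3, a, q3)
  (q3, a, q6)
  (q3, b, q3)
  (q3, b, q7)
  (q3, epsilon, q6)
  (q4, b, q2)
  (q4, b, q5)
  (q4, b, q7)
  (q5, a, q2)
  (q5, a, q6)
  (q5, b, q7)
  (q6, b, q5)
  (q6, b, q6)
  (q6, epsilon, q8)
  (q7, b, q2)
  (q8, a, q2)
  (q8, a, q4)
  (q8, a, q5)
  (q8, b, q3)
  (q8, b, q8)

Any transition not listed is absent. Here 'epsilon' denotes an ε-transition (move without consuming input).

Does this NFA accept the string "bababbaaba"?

Yes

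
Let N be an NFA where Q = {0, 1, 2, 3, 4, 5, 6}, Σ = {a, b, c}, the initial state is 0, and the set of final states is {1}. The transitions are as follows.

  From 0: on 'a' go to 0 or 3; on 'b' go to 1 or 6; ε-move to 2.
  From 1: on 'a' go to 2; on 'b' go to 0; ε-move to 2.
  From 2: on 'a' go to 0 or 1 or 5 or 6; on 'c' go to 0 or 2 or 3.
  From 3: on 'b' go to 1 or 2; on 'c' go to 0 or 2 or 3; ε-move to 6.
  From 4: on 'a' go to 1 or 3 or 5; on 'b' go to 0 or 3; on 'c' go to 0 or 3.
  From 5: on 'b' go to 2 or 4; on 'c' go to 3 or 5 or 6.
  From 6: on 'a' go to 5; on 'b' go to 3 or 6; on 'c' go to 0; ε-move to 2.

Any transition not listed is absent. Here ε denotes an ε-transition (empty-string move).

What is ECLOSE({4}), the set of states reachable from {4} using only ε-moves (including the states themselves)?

{4}

Begin with {4}.
No ε-moves leave this set, so the closure equals the set itself.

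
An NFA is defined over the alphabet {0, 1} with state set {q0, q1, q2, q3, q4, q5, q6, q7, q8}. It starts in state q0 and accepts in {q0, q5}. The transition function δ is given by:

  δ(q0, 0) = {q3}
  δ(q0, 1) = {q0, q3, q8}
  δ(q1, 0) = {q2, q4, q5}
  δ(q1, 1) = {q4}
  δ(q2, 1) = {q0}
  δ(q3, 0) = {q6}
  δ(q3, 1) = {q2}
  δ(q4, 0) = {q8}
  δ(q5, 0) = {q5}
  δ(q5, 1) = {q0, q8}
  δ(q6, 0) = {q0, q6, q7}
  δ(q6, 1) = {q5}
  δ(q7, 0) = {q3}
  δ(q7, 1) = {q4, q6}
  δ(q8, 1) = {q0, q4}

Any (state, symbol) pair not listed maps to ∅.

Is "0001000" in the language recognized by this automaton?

Yes

Start in {q0}.
Read '0': {q0} → {q3}.
Read '0': {q3} → {q6}.
Read '0': {q6} → {q0, q6, q7}.
Read '1': {q0, q6, q7} → {q0, q3, q4, q5, q6, q8}.
Read '0': {q0, q3, q4, q5, q6, q8} → {q0, q3, q5, q6, q7, q8}.
Read '0': {q0, q3, q5, q6, q7, q8} → {q0, q3, q5, q6, q7}.
Read '0': {q0, q3, q5, q6, q7} → {q0, q3, q5, q6, q7}.
The final set {q0, q3, q5, q6, q7} contains the accepting states q0, q5.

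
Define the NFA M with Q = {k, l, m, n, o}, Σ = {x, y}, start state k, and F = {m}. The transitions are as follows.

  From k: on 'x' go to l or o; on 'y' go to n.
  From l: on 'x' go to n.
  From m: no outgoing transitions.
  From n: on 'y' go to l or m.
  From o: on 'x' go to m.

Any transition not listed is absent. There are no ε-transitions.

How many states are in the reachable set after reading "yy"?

2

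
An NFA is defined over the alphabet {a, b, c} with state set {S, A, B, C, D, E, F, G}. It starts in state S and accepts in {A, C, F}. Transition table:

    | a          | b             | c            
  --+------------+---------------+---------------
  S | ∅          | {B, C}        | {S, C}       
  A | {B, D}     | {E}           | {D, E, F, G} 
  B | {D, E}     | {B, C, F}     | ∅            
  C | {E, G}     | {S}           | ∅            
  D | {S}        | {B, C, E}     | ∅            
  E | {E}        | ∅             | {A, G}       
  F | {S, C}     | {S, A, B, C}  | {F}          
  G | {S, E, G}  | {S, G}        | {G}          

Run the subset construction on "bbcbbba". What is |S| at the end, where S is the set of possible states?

Start in {S}.
Read 'b': S→{B, C}; now {B, C}.
Read 'b': B→{B, C, F}, C→{S}; now {S, B, C, F}.
Read 'c': S→{S, C}, B→∅, C→∅, F→{F}; now {S, C, F}.
Read 'b': S→{B, C}, C→{S}, F→{S, A, B, C}; now {S, A, B, C}.
Read 'b': S→{B, C}, A→{E}, B→{B, C, F}, C→{S}; now {S, B, C, E, F}.
Read 'b': S→{B, C}, B→{B, C, F}, C→{S}, E→∅, F→{S, A, B, C}; now {S, A, B, C, F}.
Read 'a': S→∅, A→{B, D}, B→{D, E}, C→{E, G}, F→{S, C}; now {S, B, C, D, E, G}.
That set has 6 states.

6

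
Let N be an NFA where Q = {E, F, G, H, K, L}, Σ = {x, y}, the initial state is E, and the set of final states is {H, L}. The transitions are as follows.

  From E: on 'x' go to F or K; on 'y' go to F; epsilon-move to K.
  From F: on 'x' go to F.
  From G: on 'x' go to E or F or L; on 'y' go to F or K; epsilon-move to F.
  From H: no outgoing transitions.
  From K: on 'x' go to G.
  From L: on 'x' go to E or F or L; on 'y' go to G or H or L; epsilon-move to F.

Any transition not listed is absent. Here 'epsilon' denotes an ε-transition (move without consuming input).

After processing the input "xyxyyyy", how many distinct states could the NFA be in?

0

Start: ε-closure({E}) = {E, K}.
Read 'x': E→{F, K}, K→{G}; now {F, G, K}.
Read 'y': F→∅, G→{F, K}, K→∅; now {F, K}.
Read 'x': F→{F}, K→{G}; now {F, G}.
Read 'y': F→∅, G→{F, K}; now {F, K}.
Read 'y': F→∅, K→∅; now ∅.
The set is empty and remains empty for the remaining 2 symbols.
That set has 0 states.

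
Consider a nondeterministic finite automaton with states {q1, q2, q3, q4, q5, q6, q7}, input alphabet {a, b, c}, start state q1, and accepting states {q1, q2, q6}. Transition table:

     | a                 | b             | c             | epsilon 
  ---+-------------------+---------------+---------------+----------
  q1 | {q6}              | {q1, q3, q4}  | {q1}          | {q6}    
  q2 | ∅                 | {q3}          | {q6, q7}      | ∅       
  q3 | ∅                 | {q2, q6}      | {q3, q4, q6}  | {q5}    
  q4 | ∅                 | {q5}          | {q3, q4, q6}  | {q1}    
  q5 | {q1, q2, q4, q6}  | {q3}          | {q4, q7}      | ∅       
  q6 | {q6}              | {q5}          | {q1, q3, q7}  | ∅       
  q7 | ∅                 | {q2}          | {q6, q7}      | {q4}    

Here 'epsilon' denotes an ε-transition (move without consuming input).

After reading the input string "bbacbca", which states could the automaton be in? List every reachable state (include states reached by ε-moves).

Start: ε-closure({q1}) = {q1, q6}.
Read 'b': {q1, q6} → {q1, q3, q4, q5, q6}.
Read 'b': {q1, q3, q4, q5, q6} → {q1, q2, q3, q4, q5, q6}.
Read 'a': {q1, q2, q3, q4, q5, q6} → {q1, q2, q4, q6}.
Read 'c': {q1, q2, q4, q6} → {q1, q3, q4, q5, q6, q7}.
Read 'b': {q1, q3, q4, q5, q6, q7} → {q1, q2, q3, q4, q5, q6}.
Read 'c': {q1, q2, q3, q4, q5, q6} → {q1, q3, q4, q5, q6, q7}.
Read 'a': {q1, q3, q4, q5, q6, q7} → {q1, q2, q4, q6}.

{q1, q2, q4, q6}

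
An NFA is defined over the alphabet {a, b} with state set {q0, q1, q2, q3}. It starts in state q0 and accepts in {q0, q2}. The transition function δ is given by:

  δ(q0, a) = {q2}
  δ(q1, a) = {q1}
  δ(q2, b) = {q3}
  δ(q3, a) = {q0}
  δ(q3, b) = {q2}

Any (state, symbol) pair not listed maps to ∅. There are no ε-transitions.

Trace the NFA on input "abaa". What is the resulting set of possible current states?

{q2}

Start in {q0}.
Read 'a': q0→{q2}; now {q2}.
Read 'b': q2→{q3}; now {q3}.
Read 'a': q3→{q0}; now {q0}.
Read 'a': q0→{q2}; now {q2}.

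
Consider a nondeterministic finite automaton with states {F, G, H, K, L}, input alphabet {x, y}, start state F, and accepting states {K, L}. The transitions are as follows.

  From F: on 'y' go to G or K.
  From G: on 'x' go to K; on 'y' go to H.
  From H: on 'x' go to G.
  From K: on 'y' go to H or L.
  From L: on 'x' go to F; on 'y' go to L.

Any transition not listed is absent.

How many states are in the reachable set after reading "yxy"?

Start in {F}.
Read 'y': {F} → {G, K}.
Read 'x': {G, K} → {K}.
Read 'y': {K} → {H, L}.
That set has 2 states.

2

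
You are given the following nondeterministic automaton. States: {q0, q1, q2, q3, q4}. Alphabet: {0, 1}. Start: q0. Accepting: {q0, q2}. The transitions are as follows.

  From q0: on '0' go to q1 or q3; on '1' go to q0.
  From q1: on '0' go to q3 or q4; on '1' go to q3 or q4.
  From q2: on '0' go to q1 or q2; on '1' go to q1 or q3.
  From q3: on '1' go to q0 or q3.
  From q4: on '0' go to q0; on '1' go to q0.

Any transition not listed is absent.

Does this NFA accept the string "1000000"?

Start in {q0}.
Read '1': {q0} → {q0}.
Read '0': {q0} → {q1, q3}.
Read '0': {q1, q3} → {q3, q4}.
Read '0': {q3, q4} → {q0}.
Read '0': {q0} → {q1, q3}.
Read '0': {q1, q3} → {q3, q4}.
Read '0': {q3, q4} → {q0}.
The final set {q0} contains the accepting state q0.

Yes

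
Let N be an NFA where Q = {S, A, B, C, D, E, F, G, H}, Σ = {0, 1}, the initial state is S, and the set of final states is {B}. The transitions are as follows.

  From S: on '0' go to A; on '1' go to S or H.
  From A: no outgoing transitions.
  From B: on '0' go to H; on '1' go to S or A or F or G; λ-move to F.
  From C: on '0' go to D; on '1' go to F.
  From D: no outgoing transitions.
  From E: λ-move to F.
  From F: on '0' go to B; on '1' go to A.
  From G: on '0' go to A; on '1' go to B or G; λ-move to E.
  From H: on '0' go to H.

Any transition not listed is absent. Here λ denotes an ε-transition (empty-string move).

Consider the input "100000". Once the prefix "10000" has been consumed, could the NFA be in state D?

No

Start in {S}.
Read '1': S→{S, H}; now {S, H}.
Read '0': S→{A}, H→{H}; now {A, H}.
Read '0': A→∅, H→{H}; now {H}.
Read '0': H→{H}; now {H}.
Read '0': H→{H}; now {H}.
State D is not in {H}.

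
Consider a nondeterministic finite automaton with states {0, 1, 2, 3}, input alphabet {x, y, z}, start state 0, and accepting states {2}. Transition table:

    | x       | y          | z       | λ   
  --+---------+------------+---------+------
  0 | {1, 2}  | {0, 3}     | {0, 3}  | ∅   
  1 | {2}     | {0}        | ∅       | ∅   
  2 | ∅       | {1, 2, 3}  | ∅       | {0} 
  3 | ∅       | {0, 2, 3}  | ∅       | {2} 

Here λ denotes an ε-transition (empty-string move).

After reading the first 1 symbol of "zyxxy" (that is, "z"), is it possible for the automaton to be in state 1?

Start in {0}.
Read 'z': 0→{0, 3}; union {0, 3}; ε-closure = {0, 2, 3}.
State 1 is not in {0, 2, 3}.

No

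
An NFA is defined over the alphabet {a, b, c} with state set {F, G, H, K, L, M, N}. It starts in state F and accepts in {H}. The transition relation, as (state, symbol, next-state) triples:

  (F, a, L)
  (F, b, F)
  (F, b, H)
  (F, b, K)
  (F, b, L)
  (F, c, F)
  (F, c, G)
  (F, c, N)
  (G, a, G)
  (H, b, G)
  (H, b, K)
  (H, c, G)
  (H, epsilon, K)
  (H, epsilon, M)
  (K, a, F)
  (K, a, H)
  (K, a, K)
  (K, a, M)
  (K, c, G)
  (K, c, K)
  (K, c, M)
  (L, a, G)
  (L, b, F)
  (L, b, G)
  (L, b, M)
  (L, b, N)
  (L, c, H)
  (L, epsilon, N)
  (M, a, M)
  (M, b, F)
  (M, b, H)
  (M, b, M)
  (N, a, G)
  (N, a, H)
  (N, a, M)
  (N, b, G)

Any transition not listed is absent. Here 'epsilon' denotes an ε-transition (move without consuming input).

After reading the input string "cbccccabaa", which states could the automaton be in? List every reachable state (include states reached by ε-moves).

{F, G, H, K, L, M, N}

Start in {F}.
Read 'c': {F} → {F, G, N}.
Read 'b': {F, G, N} → {F, G, H, K, L, M, N}.
Read 'c': {F, G, H, K, L, M, N} → {F, G, H, K, M, N}.
Read 'c': {F, G, H, K, M, N} → {F, G, K, M, N}.
Read 'c': {F, G, K, M, N} → {F, G, K, M, N}.
Read 'c': {F, G, K, M, N} → {F, G, K, M, N}.
Read 'a': {F, G, K, M, N} → {F, G, H, K, L, M, N}.
Read 'b': {F, G, H, K, L, M, N} → {F, G, H, K, L, M, N}.
Read 'a': {F, G, H, K, L, M, N} → {F, G, H, K, L, M, N}.
Read 'a': {F, G, H, K, L, M, N} → {F, G, H, K, L, M, N}.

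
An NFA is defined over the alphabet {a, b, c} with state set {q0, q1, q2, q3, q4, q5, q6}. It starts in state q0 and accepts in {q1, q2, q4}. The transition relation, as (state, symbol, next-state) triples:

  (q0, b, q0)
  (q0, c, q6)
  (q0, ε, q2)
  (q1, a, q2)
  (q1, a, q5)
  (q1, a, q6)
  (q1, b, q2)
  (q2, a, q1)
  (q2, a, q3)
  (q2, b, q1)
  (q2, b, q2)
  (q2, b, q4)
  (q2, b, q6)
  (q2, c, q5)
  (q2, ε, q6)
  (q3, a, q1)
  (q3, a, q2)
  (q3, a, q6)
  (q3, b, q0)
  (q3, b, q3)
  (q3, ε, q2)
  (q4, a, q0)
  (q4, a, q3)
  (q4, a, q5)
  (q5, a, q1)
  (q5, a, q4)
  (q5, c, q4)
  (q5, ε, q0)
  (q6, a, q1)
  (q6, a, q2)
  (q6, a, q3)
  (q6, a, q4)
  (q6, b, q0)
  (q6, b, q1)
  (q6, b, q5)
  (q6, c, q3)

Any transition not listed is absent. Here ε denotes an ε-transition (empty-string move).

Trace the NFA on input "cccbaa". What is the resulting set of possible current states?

Start: ε-closure({q0}) = {q0, q2, q6}.
Read 'c': q0→{q6}, q2→{q5}, q6→{q3}; union {q3, q5, q6}; ε-closure = {q0, q2, q3, q5, q6}.
Read 'c': q0→{q6}, q2→{q5}, q3→∅, q5→{q4}, q6→{q3}; union {q3, q4, q5, q6}; ε-closure = {q0, q2, q3, q4, q5, q6}.
Read 'c': q0→{q6}, q2→{q5}, q3→∅, q4→∅, q5→{q4}, q6→{q3}; union {q3, q4, q5, q6}; ε-closure = {q0, q2, q3, q4, q5, q6}.
Read 'b': q0→{q0}, q2→{q1, q2, q4, q6}, q3→{q0, q3}, q4→∅, q5→∅, q6→{q0, q1, q5}; now {q0, q1, q2, q3, q4, q5, q6}.
Read 'a': q0→∅, q1→{q2, q5, q6}, q2→{q1, q3}, q3→{q1, q2, q6}, q4→{q0, q3, q5}, q5→{q1, q4}, q6→{q1, q2, q3, q4}; now {q0, q1, q2, q3, q4, q5, q6}.
Read 'a': q0→∅, q1→{q2, q5, q6}, q2→{q1, q3}, q3→{q1, q2, q6}, q4→{q0, q3, q5}, q5→{q1, q4}, q6→{q1, q2, q3, q4}; now {q0, q1, q2, q3, q4, q5, q6}.

{q0, q1, q2, q3, q4, q5, q6}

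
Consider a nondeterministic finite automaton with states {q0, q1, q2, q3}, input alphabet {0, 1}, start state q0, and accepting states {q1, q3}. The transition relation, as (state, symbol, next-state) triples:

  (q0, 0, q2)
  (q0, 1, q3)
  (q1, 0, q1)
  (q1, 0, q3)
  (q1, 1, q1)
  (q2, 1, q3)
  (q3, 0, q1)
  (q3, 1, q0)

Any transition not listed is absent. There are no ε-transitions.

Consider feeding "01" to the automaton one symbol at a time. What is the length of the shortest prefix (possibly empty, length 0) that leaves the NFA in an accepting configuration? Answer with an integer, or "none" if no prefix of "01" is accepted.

Start in {q0}.
Read '0': q0→{q2}; now {q2}.
Read '1': q2→{q3}; now {q3}.
None of the earlier sets intersect F, but {q3} does.

2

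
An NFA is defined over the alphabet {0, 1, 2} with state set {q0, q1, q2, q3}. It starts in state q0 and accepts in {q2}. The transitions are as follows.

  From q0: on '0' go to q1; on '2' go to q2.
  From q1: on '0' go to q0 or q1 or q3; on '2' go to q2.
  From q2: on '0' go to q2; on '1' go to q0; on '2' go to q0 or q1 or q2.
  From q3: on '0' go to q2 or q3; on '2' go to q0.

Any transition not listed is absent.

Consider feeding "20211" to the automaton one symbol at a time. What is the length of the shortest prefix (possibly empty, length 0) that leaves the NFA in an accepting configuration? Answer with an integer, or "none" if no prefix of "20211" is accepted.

Start in {q0}.
Read '2': {q0} → {q2}.
None of the earlier sets intersect F, but {q2} does.

1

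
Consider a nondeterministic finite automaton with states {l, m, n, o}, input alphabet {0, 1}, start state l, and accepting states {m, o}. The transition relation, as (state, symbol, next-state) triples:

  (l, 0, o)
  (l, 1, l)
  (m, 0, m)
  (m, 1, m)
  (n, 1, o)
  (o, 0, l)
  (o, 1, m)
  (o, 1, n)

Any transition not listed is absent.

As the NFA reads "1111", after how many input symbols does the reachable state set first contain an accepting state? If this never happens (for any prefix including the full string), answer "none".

none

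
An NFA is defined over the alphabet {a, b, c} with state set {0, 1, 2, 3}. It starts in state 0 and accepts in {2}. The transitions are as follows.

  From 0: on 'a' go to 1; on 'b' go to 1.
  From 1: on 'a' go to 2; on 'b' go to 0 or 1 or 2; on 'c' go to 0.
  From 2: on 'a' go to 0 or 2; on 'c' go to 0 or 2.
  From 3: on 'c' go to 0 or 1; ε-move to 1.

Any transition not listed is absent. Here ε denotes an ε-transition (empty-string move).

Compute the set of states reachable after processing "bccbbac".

Start in {0}.
Read 'b': {0} → {1}.
Read 'c': {1} → {0}.
Read 'c': {0} → ∅.
The set is empty and remains empty for the remaining 4 symbols.

∅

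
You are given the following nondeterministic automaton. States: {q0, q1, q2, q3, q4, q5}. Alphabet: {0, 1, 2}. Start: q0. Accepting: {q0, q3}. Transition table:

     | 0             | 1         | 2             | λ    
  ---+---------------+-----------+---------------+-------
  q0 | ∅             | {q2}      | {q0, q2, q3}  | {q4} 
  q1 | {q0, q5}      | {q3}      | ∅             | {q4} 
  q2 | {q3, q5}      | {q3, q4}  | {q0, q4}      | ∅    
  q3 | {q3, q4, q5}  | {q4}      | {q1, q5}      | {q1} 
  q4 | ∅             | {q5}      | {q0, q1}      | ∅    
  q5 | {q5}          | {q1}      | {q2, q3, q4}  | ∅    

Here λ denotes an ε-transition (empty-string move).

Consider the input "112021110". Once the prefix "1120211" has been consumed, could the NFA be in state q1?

Yes

Start: ε-closure({q0}) = {q0, q4}.
Read '1': q0→{q2}, q4→{q5}; now {q2, q5}.
Read '1': q2→{q3, q4}, q5→{q1}; now {q1, q3, q4}.
Read '2': q1→∅, q3→{q1, q5}, q4→{q0, q1}; union {q0, q1, q5}; ε-closure = {q0, q1, q4, q5}.
Read '0': q0→∅, q1→{q0, q5}, q4→∅, q5→{q5}; union {q0, q5}; ε-closure = {q0, q4, q5}.
Read '2': q0→{q0, q2, q3}, q4→{q0, q1}, q5→{q2, q3, q4}; now {q0, q1, q2, q3, q4}.
Read '1': q0→{q2}, q1→{q3}, q2→{q3, q4}, q3→{q4}, q4→{q5}; union {q2, q3, q4, q5}; ε-closure = {q1, q2, q3, q4, q5}.
Read '1': q1→{q3}, q2→{q3, q4}, q3→{q4}, q4→{q5}, q5→{q1}; now {q1, q3, q4, q5}.
State q1 is in {q1, q3, q4, q5}.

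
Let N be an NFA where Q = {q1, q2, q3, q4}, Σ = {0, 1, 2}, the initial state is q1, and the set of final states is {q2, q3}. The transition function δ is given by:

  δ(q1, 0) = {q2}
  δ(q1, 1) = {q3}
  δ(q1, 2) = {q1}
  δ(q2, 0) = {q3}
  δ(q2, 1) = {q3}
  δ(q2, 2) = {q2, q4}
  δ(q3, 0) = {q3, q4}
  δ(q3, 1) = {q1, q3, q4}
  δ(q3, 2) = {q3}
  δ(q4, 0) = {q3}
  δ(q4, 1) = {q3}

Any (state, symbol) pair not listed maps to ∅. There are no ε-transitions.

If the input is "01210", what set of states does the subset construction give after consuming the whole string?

Start in {q1}.
Read '0': q1→{q2}; now {q2}.
Read '1': q2→{q3}; now {q3}.
Read '2': q3→{q3}; now {q3}.
Read '1': q3→{q1, q3, q4}; now {q1, q3, q4}.
Read '0': q1→{q2}, q3→{q3, q4}, q4→{q3}; now {q2, q3, q4}.

{q2, q3, q4}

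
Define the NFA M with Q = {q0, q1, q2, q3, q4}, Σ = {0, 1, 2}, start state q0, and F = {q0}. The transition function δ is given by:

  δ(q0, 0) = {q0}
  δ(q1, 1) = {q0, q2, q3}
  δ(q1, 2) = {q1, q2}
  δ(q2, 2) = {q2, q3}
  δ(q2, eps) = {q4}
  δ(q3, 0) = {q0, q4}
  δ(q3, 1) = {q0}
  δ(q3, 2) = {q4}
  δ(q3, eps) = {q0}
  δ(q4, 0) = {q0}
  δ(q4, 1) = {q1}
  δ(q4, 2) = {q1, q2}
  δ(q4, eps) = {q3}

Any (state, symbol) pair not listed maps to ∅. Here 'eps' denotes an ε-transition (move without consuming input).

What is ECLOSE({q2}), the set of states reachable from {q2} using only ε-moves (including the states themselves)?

{q0, q2, q3, q4}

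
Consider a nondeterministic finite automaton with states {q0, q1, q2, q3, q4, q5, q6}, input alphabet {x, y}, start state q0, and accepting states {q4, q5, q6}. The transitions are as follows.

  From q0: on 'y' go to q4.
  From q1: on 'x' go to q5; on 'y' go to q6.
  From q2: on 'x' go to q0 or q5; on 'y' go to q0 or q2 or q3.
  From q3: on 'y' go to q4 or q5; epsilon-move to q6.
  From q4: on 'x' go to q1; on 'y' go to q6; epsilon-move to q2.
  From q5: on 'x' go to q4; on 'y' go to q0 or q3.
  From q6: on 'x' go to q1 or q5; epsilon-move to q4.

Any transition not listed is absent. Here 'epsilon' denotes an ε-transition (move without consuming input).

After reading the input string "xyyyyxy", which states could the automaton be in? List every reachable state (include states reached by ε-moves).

∅

Start in {q0}.
Read 'x': q0→∅; now ∅.
The set is empty and remains empty for the remaining 6 symbols.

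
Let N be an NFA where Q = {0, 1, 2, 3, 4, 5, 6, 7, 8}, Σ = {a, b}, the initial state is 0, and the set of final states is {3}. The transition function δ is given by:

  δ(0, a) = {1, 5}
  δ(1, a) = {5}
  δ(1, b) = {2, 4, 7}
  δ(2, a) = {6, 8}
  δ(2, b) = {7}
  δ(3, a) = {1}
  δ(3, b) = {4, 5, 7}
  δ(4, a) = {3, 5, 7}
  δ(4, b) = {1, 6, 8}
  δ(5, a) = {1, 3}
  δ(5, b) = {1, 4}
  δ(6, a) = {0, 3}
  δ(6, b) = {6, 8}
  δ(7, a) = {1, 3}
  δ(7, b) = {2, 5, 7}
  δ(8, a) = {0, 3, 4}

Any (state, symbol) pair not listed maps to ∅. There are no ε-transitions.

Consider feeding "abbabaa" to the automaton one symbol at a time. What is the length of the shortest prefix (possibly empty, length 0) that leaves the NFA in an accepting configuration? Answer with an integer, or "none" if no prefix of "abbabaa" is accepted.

4

Start in {0}.
Read 'a': 0→{1, 5}; now {1, 5}.
Read 'b': 1→{2, 4, 7}, 5→{1, 4}; now {1, 2, 4, 7}.
Read 'b': 1→{2, 4, 7}, 2→{7}, 4→{1, 6, 8}, 7→{2, 5, 7}; now {1, 2, 4, 5, 6, 7, 8}.
Read 'a': 1→{5}, 2→{6, 8}, 4→{3, 5, 7}, 5→{1, 3}, 6→{0, 3}, 7→{1, 3}, 8→{0, 3, 4}; now {0, 1, 3, 4, 5, 6, 7, 8}.
None of the earlier sets intersect F, but {0, 1, 3, 4, 5, 6, 7, 8} does.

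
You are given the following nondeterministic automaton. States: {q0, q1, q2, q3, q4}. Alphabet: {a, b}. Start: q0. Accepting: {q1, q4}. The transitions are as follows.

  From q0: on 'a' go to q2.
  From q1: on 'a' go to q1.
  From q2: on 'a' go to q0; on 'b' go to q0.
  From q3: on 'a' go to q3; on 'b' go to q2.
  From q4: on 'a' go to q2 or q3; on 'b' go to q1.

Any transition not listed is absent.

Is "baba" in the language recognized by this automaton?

Start in {q0}.
Read 'b': {q0} → ∅.
The set is empty and remains empty for the remaining 3 symbols.
The final set ∅ contains no accepting state.

No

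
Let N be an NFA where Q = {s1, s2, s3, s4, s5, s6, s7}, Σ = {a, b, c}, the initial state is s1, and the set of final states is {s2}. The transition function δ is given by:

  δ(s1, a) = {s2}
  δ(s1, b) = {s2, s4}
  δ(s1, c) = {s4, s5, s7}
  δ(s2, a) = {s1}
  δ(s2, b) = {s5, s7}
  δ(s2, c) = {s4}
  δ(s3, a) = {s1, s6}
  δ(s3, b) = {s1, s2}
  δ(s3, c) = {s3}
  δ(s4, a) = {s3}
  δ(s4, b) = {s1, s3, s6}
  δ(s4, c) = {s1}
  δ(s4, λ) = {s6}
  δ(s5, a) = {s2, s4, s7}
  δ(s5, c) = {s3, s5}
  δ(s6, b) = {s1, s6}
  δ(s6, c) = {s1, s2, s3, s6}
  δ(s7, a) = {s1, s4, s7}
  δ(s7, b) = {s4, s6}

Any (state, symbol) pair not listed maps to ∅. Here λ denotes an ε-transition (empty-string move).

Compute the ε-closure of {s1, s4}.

{s1, s4, s6}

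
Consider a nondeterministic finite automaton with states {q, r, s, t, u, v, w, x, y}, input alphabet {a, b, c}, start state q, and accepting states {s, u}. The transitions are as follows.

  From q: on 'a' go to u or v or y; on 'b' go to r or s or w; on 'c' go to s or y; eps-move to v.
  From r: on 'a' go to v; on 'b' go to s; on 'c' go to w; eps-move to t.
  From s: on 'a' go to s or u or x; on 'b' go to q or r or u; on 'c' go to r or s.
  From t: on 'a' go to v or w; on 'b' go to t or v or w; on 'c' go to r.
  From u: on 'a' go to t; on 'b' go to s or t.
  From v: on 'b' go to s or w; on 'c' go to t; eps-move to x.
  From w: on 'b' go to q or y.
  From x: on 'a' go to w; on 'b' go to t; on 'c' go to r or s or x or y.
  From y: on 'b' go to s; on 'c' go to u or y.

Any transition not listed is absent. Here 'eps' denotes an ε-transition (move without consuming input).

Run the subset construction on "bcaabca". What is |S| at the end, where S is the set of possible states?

Start: ε-closure({q}) = {q, v, x}.
Read 'b': q→{r, s, w}, v→{s, w}, x→{t}; now {r, s, t, w}.
Read 'c': r→{w}, s→{r, s}, t→{r}, w→∅; union {r, s, w}; ε-closure = {r, s, t, w}.
Read 'a': r→{v}, s→{s, u, x}, t→{v, w}, w→∅; now {s, u, v, w, x}.
Read 'a': s→{s, u, x}, u→{t}, v→∅, w→∅, x→{w}; now {s, t, u, w, x}.
Read 'b': s→{q, r, u}, t→{t, v, w}, u→{s, t}, w→{q, y}, x→{t}; union {q, r, s, t, u, v, w, y}; ε-closure = {q, r, s, t, u, v, w, x, y}.
Read 'c': q→{s, y}, r→{w}, s→{r, s}, t→{r}, u→∅, v→{t}, w→∅, x→{r, s, x, y}, y→{u, y}; now {r, s, t, u, w, x, y}.
Read 'a': r→{v}, s→{s, u, x}, t→{v, w}, u→{t}, w→∅, x→{w}, y→∅; now {s, t, u, v, w, x}.
That set has 6 states.

6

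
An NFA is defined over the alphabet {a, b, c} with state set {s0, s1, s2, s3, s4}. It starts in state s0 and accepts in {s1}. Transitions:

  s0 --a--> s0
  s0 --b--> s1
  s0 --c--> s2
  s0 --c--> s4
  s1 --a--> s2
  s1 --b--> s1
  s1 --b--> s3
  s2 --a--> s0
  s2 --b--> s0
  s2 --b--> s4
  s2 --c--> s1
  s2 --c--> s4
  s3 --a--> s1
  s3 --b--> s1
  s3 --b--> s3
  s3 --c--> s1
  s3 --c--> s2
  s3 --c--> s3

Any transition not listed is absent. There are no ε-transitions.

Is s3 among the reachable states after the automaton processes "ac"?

No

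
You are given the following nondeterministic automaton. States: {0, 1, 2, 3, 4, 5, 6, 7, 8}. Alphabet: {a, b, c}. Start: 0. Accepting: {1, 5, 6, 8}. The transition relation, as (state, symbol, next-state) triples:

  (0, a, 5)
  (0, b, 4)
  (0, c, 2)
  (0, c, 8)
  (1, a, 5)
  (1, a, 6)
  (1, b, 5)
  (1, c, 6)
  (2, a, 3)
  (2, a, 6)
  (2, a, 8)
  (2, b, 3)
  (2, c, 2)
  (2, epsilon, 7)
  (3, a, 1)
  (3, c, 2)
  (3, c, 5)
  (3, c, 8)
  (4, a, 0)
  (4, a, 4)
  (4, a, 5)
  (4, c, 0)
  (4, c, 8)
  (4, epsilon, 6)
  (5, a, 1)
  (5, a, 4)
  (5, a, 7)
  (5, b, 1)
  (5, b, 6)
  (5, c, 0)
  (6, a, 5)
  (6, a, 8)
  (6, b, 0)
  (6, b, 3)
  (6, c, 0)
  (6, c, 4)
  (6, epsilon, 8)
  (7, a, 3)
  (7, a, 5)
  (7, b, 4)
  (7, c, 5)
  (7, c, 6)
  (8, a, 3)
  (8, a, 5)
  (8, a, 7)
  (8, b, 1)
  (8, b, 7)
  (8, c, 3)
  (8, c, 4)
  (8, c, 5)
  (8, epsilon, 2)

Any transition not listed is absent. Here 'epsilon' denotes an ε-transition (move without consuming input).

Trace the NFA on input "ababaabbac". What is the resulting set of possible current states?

Start in {0}.
Read 'a': {0} → {5}.
Read 'b': {5} → {1, 2, 6, 7, 8}.
Read 'a': {1, 2, 6, 7, 8} → {2, 3, 5, 6, 7, 8}.
Read 'b': {2, 3, 5, 6, 7, 8} → {0, 1, 2, 3, 4, 6, 7, 8}.
Read 'a': {0, 1, 2, 3, 4, 6, 7, 8} → {0, 1, 2, 3, 4, 5, 6, 7, 8}.
Read 'a': {0, 1, 2, 3, 4, 5, 6, 7, 8} → {0, 1, 2, 3, 4, 5, 6, 7, 8}.
Read 'b': {0, 1, 2, 3, 4, 5, 6, 7, 8} → {0, 1, 2, 3, 4, 5, 6, 7, 8}.
Read 'b': {0, 1, 2, 3, 4, 5, 6, 7, 8} → {0, 1, 2, 3, 4, 5, 6, 7, 8}.
Read 'a': {0, 1, 2, 3, 4, 5, 6, 7, 8} → {0, 1, 2, 3, 4, 5, 6, 7, 8}.
Read 'c': {0, 1, 2, 3, 4, 5, 6, 7, 8} → {0, 2, 3, 4, 5, 6, 7, 8}.

{0, 2, 3, 4, 5, 6, 7, 8}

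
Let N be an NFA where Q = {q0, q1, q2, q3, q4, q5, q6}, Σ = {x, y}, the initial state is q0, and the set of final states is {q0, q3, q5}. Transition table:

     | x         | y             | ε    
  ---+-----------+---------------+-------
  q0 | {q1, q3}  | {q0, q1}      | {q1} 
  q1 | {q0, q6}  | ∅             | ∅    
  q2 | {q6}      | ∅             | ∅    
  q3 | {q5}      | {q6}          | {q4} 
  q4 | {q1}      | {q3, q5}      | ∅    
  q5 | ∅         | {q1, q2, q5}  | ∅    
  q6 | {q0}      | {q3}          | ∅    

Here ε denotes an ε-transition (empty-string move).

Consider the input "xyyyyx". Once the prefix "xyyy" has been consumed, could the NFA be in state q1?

Yes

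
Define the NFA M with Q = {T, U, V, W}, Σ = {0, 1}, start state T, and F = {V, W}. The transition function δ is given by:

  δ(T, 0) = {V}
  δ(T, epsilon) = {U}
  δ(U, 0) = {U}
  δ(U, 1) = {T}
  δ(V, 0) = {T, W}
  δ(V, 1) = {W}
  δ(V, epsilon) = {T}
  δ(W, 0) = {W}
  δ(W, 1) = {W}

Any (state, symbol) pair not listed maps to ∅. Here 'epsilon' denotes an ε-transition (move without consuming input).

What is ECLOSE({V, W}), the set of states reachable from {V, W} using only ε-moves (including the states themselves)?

{T, U, V, W}

Begin with {V, W}.
ε-move V → T; add T.
ε-move T → U; add U.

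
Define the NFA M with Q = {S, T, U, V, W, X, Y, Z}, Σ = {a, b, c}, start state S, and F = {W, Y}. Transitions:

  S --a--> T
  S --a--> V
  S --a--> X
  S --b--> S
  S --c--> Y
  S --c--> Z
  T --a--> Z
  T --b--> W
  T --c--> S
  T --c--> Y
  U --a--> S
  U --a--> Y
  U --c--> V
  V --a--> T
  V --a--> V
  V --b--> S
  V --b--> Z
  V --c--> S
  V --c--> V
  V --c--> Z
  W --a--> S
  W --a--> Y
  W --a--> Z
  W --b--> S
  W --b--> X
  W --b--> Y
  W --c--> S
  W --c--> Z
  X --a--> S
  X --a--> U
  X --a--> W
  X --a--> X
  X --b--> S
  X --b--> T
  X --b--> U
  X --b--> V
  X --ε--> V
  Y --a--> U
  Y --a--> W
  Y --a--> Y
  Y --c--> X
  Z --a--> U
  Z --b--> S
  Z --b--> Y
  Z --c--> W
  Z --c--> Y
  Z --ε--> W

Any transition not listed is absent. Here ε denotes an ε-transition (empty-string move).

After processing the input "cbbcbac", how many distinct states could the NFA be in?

6

Start in {S}.
Read 'c': S→{Y, Z}; union {Y, Z}; ε-closure = {W, Y, Z}.
Read 'b': W→{S, X, Y}, Y→∅, Z→{S, Y}; union {S, X, Y}; ε-closure = {S, V, X, Y}.
Read 'b': S→{S}, V→{S, Z}, X→{S, T, U, V}, Y→∅; union {S, T, U, V, Z}; ε-closure = {S, T, U, V, W, Z}.
Read 'c': S→{Y, Z}, T→{S, Y}, U→{V}, V→{S, V, Z}, W→{S, Z}, Z→{W, Y}; now {S, V, W, Y, Z}.
Read 'b': S→{S}, V→{S, Z}, W→{S, X, Y}, Y→∅, Z→{S, Y}; union {S, X, Y, Z}; ε-closure = {S, V, W, X, Y, Z}.
Read 'a': S→{T, V, X}, V→{T, V}, W→{S, Y, Z}, X→{S, U, W, X}, Y→{U, W, Y}, Z→{U}; now {S, T, U, V, W, X, Y, Z}.
Read 'c': S→{Y, Z}, T→{S, Y}, U→{V}, V→{S, V, Z}, W→{S, Z}, X→∅, Y→{X}, Z→{W, Y}; now {S, V, W, X, Y, Z}.
That set has 6 states.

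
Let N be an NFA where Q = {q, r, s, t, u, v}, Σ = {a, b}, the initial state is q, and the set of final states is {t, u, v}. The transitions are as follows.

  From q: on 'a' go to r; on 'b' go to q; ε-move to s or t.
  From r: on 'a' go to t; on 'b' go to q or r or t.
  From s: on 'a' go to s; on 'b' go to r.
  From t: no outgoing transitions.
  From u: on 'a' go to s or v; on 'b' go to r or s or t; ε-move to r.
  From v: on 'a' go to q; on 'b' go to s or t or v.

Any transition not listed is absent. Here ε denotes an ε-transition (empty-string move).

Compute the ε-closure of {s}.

{s}

Begin with {s}.
No ε-moves leave this set, so the closure equals the set itself.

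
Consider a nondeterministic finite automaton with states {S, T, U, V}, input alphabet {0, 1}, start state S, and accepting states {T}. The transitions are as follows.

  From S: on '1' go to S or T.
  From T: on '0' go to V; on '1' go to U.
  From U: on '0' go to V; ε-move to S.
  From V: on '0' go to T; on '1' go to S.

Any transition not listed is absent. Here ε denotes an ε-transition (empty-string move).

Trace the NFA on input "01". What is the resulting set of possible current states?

Start in {S}.
Read '0': S→∅; now ∅.
The set is empty and remains empty for the remaining 1 symbol.

∅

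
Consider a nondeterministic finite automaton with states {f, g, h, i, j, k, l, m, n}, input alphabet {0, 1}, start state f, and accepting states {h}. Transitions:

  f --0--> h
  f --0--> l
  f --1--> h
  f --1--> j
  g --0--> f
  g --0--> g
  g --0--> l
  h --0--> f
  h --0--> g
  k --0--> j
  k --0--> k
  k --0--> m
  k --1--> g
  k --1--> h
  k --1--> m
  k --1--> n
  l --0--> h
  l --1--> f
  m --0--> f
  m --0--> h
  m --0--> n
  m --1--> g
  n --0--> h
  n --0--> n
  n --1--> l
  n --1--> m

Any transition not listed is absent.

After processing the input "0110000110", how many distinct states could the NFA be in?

2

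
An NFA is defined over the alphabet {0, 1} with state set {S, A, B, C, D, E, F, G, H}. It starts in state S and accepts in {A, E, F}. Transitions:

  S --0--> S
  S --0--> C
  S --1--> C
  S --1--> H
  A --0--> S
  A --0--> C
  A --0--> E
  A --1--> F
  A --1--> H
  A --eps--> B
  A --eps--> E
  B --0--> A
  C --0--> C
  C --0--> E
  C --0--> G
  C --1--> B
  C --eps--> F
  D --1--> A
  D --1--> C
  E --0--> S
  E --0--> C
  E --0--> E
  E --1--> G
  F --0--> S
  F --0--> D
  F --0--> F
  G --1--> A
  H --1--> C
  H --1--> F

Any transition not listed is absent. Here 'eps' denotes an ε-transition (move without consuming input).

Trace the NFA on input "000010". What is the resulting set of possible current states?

{S, A, B, C, D, E, F, G}

Start in {S}.
Read '0': {S} → {S, C, F}.
Read '0': {S, C, F} → {S, C, D, E, F, G}.
Read '0': {S, C, D, E, F, G} → {S, C, D, E, F, G}.
Read '0': {S, C, D, E, F, G} → {S, C, D, E, F, G}.
Read '1': {S, C, D, E, F, G} → {A, B, C, E, F, G, H}.
Read '0': {A, B, C, E, F, G, H} → {S, A, B, C, D, E, F, G}.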